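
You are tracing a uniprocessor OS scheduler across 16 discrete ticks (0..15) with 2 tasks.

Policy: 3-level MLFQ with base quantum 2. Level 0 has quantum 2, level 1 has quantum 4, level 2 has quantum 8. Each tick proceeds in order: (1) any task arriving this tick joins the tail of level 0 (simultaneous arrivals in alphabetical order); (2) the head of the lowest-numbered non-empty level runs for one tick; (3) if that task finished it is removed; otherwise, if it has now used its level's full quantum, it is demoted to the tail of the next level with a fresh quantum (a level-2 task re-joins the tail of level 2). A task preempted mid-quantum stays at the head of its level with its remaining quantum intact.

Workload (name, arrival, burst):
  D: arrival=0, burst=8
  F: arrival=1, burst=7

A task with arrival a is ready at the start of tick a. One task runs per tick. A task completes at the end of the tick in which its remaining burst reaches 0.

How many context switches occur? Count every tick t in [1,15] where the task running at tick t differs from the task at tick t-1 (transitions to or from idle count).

context switches = 6

t=0: L0/L1/L2 = D/-/- → run D
t=1: L0/L1/L2 = DF/-/- → run D
t=2: L0/L1/L2 = F/D/- → run F
t=3: L0/L1/L2 = F/D/- → run F
t=4: L0/L1/L2 = -/DF/- → run D
t=5: L0/L1/L2 = -/DF/- → run D
t=6: L0/L1/L2 = -/DF/- → run D
t=7: L0/L1/L2 = -/DF/- → run D
t=8: L0/L1/L2 = -/F/D → run F
t=9: L0/L1/L2 = -/F/D → run F
t=10: L0/L1/L2 = -/F/D → run F
t=11: L0/L1/L2 = -/F/D → run F
t=12: L0/L1/L2 = -/-/DF → run D
t=13: L0/L1/L2 = -/-/DF → run D
t=14: L0/L1/L2 = -/-/F → run F
t=15: (idle)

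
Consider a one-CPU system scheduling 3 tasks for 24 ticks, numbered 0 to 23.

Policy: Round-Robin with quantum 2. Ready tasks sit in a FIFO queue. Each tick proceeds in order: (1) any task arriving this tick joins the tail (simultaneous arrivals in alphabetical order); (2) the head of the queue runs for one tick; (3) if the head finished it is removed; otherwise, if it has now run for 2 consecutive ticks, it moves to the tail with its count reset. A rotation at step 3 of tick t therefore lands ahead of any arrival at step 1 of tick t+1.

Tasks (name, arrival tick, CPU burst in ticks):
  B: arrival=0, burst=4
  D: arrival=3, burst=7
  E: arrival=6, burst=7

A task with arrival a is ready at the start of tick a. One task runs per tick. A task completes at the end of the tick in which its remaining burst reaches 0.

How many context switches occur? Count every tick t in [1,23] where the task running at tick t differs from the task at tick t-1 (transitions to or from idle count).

context switches = 7

t=0: queue=[B] q_used=0 → run B
t=1: queue=[B] q_used=1 → run B
t=2: queue=[B] q_used=0 → run B
t=3: queue=[B,D] q_used=1 → run B
t=4: queue=[D] q_used=0 → run D
t=5: queue=[D] q_used=1 → run D
t=6: queue=[D,E] q_used=0 → run D
t=7: queue=[D,E] q_used=1 → run D
t=8: queue=[E,D] q_used=0 → run E
t=9: queue=[E,D] q_used=1 → run E
t=10: queue=[D,E] q_used=0 → run D
t=11: queue=[D,E] q_used=1 → run D
t=12: queue=[E,D] q_used=0 → run E
t=13: queue=[E,D] q_used=1 → run E
t=14: queue=[D,E] q_used=0 → run D
t=15: queue=[E] q_used=0 → run E
t=16: queue=[E] q_used=1 → run E
t=17: queue=[E] q_used=0 → run E
t=18: (idle)
t=19: (idle)
t=20: (idle)
t=21: (idle)
t=22: (idle)
t=23: (idle)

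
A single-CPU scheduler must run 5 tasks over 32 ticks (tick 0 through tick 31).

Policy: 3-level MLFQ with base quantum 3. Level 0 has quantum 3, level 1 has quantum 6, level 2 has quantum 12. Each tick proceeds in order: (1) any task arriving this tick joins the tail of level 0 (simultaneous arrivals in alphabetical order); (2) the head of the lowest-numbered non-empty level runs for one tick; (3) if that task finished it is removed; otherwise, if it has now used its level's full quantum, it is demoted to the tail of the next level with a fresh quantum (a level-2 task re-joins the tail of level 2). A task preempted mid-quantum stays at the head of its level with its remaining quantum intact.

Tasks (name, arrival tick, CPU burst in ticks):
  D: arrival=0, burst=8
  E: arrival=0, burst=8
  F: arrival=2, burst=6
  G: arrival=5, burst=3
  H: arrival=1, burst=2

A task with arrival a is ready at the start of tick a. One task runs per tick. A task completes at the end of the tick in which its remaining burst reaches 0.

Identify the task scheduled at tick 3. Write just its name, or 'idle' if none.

t=0: L0/L1/L2 = DE/-/- → run D
t=1: L0/L1/L2 = DEH/-/- → run D
t=2: L0/L1/L2 = DEHF/-/- → run D
t=3: L0/L1/L2 = EHF/D/- → run E
t=4: L0/L1/L2 = EHF/D/- → run E
t=5: L0/L1/L2 = EHFG/D/- → run E
t=6: L0/L1/L2 = HFG/DE/- → run H
t=7: L0/L1/L2 = HFG/DE/- → run H
t=8: L0/L1/L2 = FG/DE/- → run F
t=9: L0/L1/L2 = FG/DE/- → run F
t=10: L0/L1/L2 = FG/DE/- → run F
t=11: L0/L1/L2 = G/DEF/- → run G
t=12: L0/L1/L2 = G/DEF/- → run G
t=13: L0/L1/L2 = G/DEF/- → run G
t=14: L0/L1/L2 = -/DEF/- → run D
t=15: L0/L1/L2 = -/DEF/- → run D
t=16: L0/L1/L2 = -/DEF/- → run D
t=17: L0/L1/L2 = -/DEF/- → run D
t=18: L0/L1/L2 = -/DEF/- → run D
t=19: L0/L1/L2 = -/EF/- → run E
t=20: L0/L1/L2 = -/EF/- → run E
t=21: L0/L1/L2 = -/EF/- → run E
t=22: L0/L1/L2 = -/EF/- → run E
t=23: L0/L1/L2 = -/EF/- → run E
t=24: L0/L1/L2 = -/F/- → run F
t=25: L0/L1/L2 = -/F/- → run F
t=26: L0/L1/L2 = -/F/- → run F
t=27: (idle)
t=28: (idle)
t=29: (idle)
t=30: (idle)
t=31: (idle)

running at tick 3 = E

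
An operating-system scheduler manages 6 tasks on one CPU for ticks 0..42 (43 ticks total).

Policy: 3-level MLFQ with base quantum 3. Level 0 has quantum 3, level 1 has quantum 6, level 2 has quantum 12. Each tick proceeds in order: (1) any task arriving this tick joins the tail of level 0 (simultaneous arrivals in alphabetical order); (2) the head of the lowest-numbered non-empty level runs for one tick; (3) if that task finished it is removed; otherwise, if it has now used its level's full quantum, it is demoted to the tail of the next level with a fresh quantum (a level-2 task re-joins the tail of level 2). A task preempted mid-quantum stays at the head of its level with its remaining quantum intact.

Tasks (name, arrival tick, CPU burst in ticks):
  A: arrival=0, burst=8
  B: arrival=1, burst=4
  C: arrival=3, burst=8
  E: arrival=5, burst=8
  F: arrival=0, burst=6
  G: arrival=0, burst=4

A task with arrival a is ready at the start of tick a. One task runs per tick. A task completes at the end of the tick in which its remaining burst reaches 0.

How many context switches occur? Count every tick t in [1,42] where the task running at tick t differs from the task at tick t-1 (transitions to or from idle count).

context switches = 12

t=0: L0/L1/L2 = AFG/-/- → run A
t=1: L0/L1/L2 = AFGB/-/- → run A
t=2: L0/L1/L2 = AFGB/-/- → run A
t=3: L0/L1/L2 = FGBC/A/- → run F
t=4: L0/L1/L2 = FGBC/A/- → run F
t=5: L0/L1/L2 = FGBCE/A/- → run F
t=6: L0/L1/L2 = GBCE/AF/- → run G
t=7: L0/L1/L2 = GBCE/AF/- → run G
t=8: L0/L1/L2 = GBCE/AF/- → run G
t=9: L0/L1/L2 = BCE/AFG/- → run B
t=10: L0/L1/L2 = BCE/AFG/- → run B
t=11: L0/L1/L2 = BCE/AFG/- → run B
t=12: L0/L1/L2 = CE/AFGB/- → run C
t=13: L0/L1/L2 = CE/AFGB/- → run C
t=14: L0/L1/L2 = CE/AFGB/- → run C
t=15: L0/L1/L2 = E/AFGBC/- → run E
t=16: L0/L1/L2 = E/AFGBC/- → run E
t=17: L0/L1/L2 = E/AFGBC/- → run E
t=18: L0/L1/L2 = -/AFGBCE/- → run A
t=19: L0/L1/L2 = -/AFGBCE/- → run A
t=20: L0/L1/L2 = -/AFGBCE/- → run A
t=21: L0/L1/L2 = -/AFGBCE/- → run A
t=22: L0/L1/L2 = -/AFGBCE/- → run A
t=23: L0/L1/L2 = -/FGBCE/- → run F
t=24: L0/L1/L2 = -/FGBCE/- → run F
t=25: L0/L1/L2 = -/FGBCE/- → run F
t=26: L0/L1/L2 = -/GBCE/- → run G
t=27: L0/L1/L2 = -/BCE/- → run B
t=28: L0/L1/L2 = -/CE/- → run C
t=29: L0/L1/L2 = -/CE/- → run C
t=30: L0/L1/L2 = -/CE/- → run C
t=31: L0/L1/L2 = -/CE/- → run C
t=32: L0/L1/L2 = -/CE/- → run C
t=33: L0/L1/L2 = -/E/- → run E
t=34: L0/L1/L2 = -/E/- → run E
t=35: L0/L1/L2 = -/E/- → run E
t=36: L0/L1/L2 = -/E/- → run E
t=37: L0/L1/L2 = -/E/- → run E
t=38: (idle)
t=39: (idle)
t=40: (idle)
t=41: (idle)
t=42: (idle)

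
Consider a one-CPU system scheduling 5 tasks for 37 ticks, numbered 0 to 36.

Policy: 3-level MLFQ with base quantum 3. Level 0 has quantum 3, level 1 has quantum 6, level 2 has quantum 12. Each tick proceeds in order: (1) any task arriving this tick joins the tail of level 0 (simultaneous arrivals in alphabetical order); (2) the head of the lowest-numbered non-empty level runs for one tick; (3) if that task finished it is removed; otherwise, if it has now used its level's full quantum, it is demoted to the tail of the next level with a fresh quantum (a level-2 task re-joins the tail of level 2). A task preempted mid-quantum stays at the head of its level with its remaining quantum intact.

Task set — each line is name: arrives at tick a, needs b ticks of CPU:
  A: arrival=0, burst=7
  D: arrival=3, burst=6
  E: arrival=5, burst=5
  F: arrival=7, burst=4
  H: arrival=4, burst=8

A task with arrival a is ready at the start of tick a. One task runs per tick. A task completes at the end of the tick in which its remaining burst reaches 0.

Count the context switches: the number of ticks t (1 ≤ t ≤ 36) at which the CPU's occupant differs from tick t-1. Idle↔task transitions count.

t=0: L0/L1/L2 = A/-/- → run A
t=1: L0/L1/L2 = A/-/- → run A
t=2: L0/L1/L2 = A/-/- → run A
t=3: L0/L1/L2 = D/A/- → run D
t=4: L0/L1/L2 = DH/A/- → run D
t=5: L0/L1/L2 = DHE/A/- → run D
t=6: L0/L1/L2 = HE/AD/- → run H
t=7: L0/L1/L2 = HEF/AD/- → run H
t=8: L0/L1/L2 = HEF/AD/- → run H
t=9: L0/L1/L2 = EF/ADH/- → run E
t=10: L0/L1/L2 = EF/ADH/- → run E
t=11: L0/L1/L2 = EF/ADH/- → run E
t=12: L0/L1/L2 = F/ADHE/- → run F
t=13: L0/L1/L2 = F/ADHE/- → run F
t=14: L0/L1/L2 = F/ADHE/- → run F
t=15: L0/L1/L2 = -/ADHEF/- → run A
t=16: L0/L1/L2 = -/ADHEF/- → run A
t=17: L0/L1/L2 = -/ADHEF/- → run A
t=18: L0/L1/L2 = -/ADHEF/- → run A
t=19: L0/L1/L2 = -/DHEF/- → run D
t=20: L0/L1/L2 = -/DHEF/- → run D
t=21: L0/L1/L2 = -/DHEF/- → run D
t=22: L0/L1/L2 = -/HEF/- → run H
t=23: L0/L1/L2 = -/HEF/- → run H
t=24: L0/L1/L2 = -/HEF/- → run H
t=25: L0/L1/L2 = -/HEF/- → run H
t=26: L0/L1/L2 = -/HEF/- → run H
t=27: L0/L1/L2 = -/EF/- → run E
t=28: L0/L1/L2 = -/EF/- → run E
t=29: L0/L1/L2 = -/F/- → run F
t=30: (idle)
t=31: (idle)
t=32: (idle)
t=33: (idle)
t=34: (idle)
t=35: (idle)
t=36: (idle)

context switches = 10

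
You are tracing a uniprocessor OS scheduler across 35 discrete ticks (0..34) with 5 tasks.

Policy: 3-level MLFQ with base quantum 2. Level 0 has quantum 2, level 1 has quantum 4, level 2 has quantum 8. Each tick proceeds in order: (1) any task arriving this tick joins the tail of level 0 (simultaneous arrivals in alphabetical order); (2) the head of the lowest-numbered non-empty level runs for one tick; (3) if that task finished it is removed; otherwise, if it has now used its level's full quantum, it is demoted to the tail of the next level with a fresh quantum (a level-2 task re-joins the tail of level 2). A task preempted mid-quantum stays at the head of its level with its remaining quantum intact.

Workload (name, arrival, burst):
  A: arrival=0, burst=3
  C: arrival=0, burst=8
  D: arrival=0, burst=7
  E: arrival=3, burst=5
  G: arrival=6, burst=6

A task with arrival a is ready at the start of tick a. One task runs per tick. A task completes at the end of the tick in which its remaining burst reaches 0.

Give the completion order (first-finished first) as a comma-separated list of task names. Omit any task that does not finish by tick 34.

t=0: L0/L1/L2 = ACD/-/- → run A
t=1: L0/L1/L2 = ACD/-/- → run A
t=2: L0/L1/L2 = CD/A/- → run C
t=3: L0/L1/L2 = CDE/A/- → run C
t=4: L0/L1/L2 = DE/AC/- → run D
t=5: L0/L1/L2 = DE/AC/- → run D
t=6: L0/L1/L2 = EG/ACD/- → run E
t=7: L0/L1/L2 = EG/ACD/- → run E
t=8: L0/L1/L2 = G/ACDE/- → run G
t=9: L0/L1/L2 = G/ACDE/- → run G
t=10: L0/L1/L2 = -/ACDEG/- → run A
t=11: L0/L1/L2 = -/CDEG/- → run C
t=12: L0/L1/L2 = -/CDEG/- → run C
t=13: L0/L1/L2 = -/CDEG/- → run C
t=14: L0/L1/L2 = -/CDEG/- → run C
t=15: L0/L1/L2 = -/DEG/C → run D
t=16: L0/L1/L2 = -/DEG/C → run D
t=17: L0/L1/L2 = -/DEG/C → run D
t=18: L0/L1/L2 = -/DEG/C → run D
t=19: L0/L1/L2 = -/EG/CD → run E
t=20: L0/L1/L2 = -/EG/CD → run E
t=21: L0/L1/L2 = -/EG/CD → run E
t=22: L0/L1/L2 = -/G/CD → run G
t=23: L0/L1/L2 = -/G/CD → run G
t=24: L0/L1/L2 = -/G/CD → run G
t=25: L0/L1/L2 = -/G/CD → run G
t=26: L0/L1/L2 = -/-/CD → run C
t=27: L0/L1/L2 = -/-/CD → run C
t=28: L0/L1/L2 = -/-/D → run D
t=29: (idle)
t=30: (idle)
t=31: (idle)
t=32: (idle)
t=33: (idle)
t=34: (idle)

completion order = A, E, G, C, D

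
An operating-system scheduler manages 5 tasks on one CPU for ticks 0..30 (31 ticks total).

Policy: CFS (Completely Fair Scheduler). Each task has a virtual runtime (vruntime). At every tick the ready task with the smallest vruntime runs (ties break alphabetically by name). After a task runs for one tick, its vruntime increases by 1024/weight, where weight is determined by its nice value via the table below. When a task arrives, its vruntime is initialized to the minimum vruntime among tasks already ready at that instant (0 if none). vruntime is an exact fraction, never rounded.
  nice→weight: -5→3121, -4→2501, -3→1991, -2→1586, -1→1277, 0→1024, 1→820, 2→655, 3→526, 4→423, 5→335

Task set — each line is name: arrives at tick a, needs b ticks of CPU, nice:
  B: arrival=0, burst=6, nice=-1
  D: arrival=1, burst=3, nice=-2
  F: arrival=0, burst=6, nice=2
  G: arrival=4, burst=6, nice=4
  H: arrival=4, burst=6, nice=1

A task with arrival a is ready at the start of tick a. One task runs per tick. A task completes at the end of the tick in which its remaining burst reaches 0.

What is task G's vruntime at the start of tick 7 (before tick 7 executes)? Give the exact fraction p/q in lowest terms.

vruntime(G, start of tick 7) = 1740800/540171

t=0: vr[B=0 F=0] → run B
t=1: vr[B=1024/1277 D=0 F=0] → run D
t=2: vr[B=1024/1277 D=512/793 F=0] → run F
t=3: vr[B=1024/1277 D=512/793 F=1024/655] → run D
t=4: vr[B=1024/1277 D=1024/793 F=1024/655 G=1024/1277 H=1024/1277] → run B
t=5: vr[B=2048/1277 D=1024/793 F=1024/655 G=1024/1277 H=1024/1277] → run G
t=6: vr[B=2048/1277 D=1024/793 F=1024/655 G=1740800/540171 H=1024/1277] → run H
t=7: vr[B=2048/1277 D=1024/793 F=1024/655 G=1740800/540171 H=536832/261785] → run D
t=8: vr[B=2048/1277 F=1024/655 G=1740800/540171 H=536832/261785] → run F
t=9: vr[B=2048/1277 F=2048/655 G=1740800/540171 H=536832/261785] → run B
t=10: vr[B=3072/1277 F=2048/655 G=1740800/540171 H=536832/261785] → run H
t=11: vr[B=3072/1277 F=2048/655 G=1740800/540171 H=863744/261785] → run B
t=12: vr[B=4096/1277 F=2048/655 G=1740800/540171 H=863744/261785] → run F
t=13: vr[B=4096/1277 F=3072/655 G=1740800/540171 H=863744/261785] → run B
t=14: vr[B=5120/1277 F=3072/655 G=1740800/540171 H=863744/261785] → run G
t=15: vr[B=5120/1277 F=3072/655 G=3048448/540171 H=863744/261785] → run H
t=16: vr[B=5120/1277 F=3072/655 G=3048448/540171 H=1190656/261785] → run B
t=17: vr[F=3072/655 G=3048448/540171 H=1190656/261785] → run H
t=18: vr[F=3072/655 G=3048448/540171 H=1517568/261785] → run F
t=19: vr[F=4096/655 G=3048448/540171 H=1517568/261785] → run G
t=20: vr[F=4096/655 G=1452032/180057 H=1517568/261785] → run H
t=21: vr[F=4096/655 G=1452032/180057 H=368896/52357] → run F
t=22: vr[F=1024/131 G=1452032/180057 H=368896/52357] → run H
t=23: vr[F=1024/131 G=1452032/180057] → run F
t=24: vr[G=1452032/180057] → run G
t=25: vr[G=5663744/540171] → run G
t=26: vr[G=6971392/540171] → run G
t=27: (idle)
t=28: (idle)
t=29: (idle)
t=30: (idle)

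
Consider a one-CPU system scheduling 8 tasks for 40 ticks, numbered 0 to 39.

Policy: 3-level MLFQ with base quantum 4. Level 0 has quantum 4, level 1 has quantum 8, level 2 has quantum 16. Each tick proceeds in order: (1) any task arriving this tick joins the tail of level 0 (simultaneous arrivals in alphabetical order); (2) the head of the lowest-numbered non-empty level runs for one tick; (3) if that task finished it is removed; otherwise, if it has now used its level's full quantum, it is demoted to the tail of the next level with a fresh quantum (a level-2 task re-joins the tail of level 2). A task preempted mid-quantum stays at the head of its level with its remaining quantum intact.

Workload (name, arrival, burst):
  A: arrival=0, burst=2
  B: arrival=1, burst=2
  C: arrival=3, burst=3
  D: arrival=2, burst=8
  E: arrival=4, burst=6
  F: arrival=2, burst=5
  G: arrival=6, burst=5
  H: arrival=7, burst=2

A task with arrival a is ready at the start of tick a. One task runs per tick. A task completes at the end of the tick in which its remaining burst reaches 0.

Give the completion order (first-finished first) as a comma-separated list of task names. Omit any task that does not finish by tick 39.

completion order = A, B, C, H, D, F, E, G

t=0: L0/L1/L2 = A/-/- → run A
t=1: L0/L1/L2 = AB/-/- → run A
t=2: L0/L1/L2 = BDF/-/- → run B
t=3: L0/L1/L2 = BDFC/-/- → run B
t=4: L0/L1/L2 = DFCE/-/- → run D
t=5: L0/L1/L2 = DFCE/-/- → run D
t=6: L0/L1/L2 = DFCEG/-/- → run D
t=7: L0/L1/L2 = DFCEGH/-/- → run D
t=8: L0/L1/L2 = FCEGH/D/- → run F
t=9: L0/L1/L2 = FCEGH/D/- → run F
t=10: L0/L1/L2 = FCEGH/D/- → run F
t=11: L0/L1/L2 = FCEGH/D/- → run F
t=12: L0/L1/L2 = CEGH/DF/- → run C
t=13: L0/L1/L2 = CEGH/DF/- → run C
t=14: L0/L1/L2 = CEGH/DF/- → run C
t=15: L0/L1/L2 = EGH/DF/- → run E
t=16: L0/L1/L2 = EGH/DF/- → run E
t=17: L0/L1/L2 = EGH/DF/- → run E
t=18: L0/L1/L2 = EGH/DF/- → run E
t=19: L0/L1/L2 = GH/DFE/- → run G
t=20: L0/L1/L2 = GH/DFE/- → run G
t=21: L0/L1/L2 = GH/DFE/- → run G
t=22: L0/L1/L2 = GH/DFE/- → run G
t=23: L0/L1/L2 = H/DFEG/- → run H
t=24: L0/L1/L2 = H/DFEG/- → run H
t=25: L0/L1/L2 = -/DFEG/- → run D
t=26: L0/L1/L2 = -/DFEG/- → run D
t=27: L0/L1/L2 = -/DFEG/- → run D
t=28: L0/L1/L2 = -/DFEG/- → run D
t=29: L0/L1/L2 = -/FEG/- → run F
t=30: L0/L1/L2 = -/EG/- → run E
t=31: L0/L1/L2 = -/EG/- → run E
t=32: L0/L1/L2 = -/G/- → run G
t=33: (idle)
t=34: (idle)
t=35: (idle)
t=36: (idle)
t=37: (idle)
t=38: (idle)
t=39: (idle)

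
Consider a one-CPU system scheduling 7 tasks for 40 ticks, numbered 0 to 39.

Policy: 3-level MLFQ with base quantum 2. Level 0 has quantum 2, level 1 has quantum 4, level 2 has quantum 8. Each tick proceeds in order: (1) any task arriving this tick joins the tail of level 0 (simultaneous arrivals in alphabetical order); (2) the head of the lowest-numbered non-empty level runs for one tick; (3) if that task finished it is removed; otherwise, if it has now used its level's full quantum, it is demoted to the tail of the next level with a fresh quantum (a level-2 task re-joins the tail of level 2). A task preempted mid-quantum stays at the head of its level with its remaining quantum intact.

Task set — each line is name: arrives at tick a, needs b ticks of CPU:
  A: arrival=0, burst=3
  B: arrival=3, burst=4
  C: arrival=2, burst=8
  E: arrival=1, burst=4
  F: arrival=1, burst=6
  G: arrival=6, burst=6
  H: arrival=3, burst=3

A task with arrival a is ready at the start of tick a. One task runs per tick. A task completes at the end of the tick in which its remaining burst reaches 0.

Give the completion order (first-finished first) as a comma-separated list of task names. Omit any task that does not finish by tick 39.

t=0: L0/L1/L2 = A/-/- → run A
t=1: L0/L1/L2 = AEF/-/- → run A
t=2: L0/L1/L2 = EFC/A/- → run E
t=3: L0/L1/L2 = EFCBH/A/- → run E
t=4: L0/L1/L2 = FCBH/AE/- → run F
t=5: L0/L1/L2 = FCBH/AE/- → run F
t=6: L0/L1/L2 = CBHG/AEF/- → run C
t=7: L0/L1/L2 = CBHG/AEF/- → run C
t=8: L0/L1/L2 = BHG/AEFC/- → run B
t=9: L0/L1/L2 = BHG/AEFC/- → run B
t=10: L0/L1/L2 = HG/AEFCB/- → run H
t=11: L0/L1/L2 = HG/AEFCB/- → run H
t=12: L0/L1/L2 = G/AEFCBH/- → run G
t=13: L0/L1/L2 = G/AEFCBH/- → run G
t=14: L0/L1/L2 = -/AEFCBHG/- → run A
t=15: L0/L1/L2 = -/EFCBHG/- → run E
t=16: L0/L1/L2 = -/EFCBHG/- → run E
t=17: L0/L1/L2 = -/FCBHG/- → run F
t=18: L0/L1/L2 = -/FCBHG/- → run F
t=19: L0/L1/L2 = -/FCBHG/- → run F
t=20: L0/L1/L2 = -/FCBHG/- → run F
t=21: L0/L1/L2 = -/CBHG/- → run C
t=22: L0/L1/L2 = -/CBHG/- → run C
t=23: L0/L1/L2 = -/CBHG/- → run C
t=24: L0/L1/L2 = -/CBHG/- → run C
t=25: L0/L1/L2 = -/BHG/C → run B
t=26: L0/L1/L2 = -/BHG/C → run B
t=27: L0/L1/L2 = -/HG/C → run H
t=28: L0/L1/L2 = -/G/C → run G
t=29: L0/L1/L2 = -/G/C → run G
t=30: L0/L1/L2 = -/G/C → run G
t=31: L0/L1/L2 = -/G/C → run G
t=32: L0/L1/L2 = -/-/C → run C
t=33: L0/L1/L2 = -/-/C → run C
t=34: (idle)
t=35: (idle)
t=36: (idle)
t=37: (idle)
t=38: (idle)
t=39: (idle)

completion order = A, E, F, B, H, G, C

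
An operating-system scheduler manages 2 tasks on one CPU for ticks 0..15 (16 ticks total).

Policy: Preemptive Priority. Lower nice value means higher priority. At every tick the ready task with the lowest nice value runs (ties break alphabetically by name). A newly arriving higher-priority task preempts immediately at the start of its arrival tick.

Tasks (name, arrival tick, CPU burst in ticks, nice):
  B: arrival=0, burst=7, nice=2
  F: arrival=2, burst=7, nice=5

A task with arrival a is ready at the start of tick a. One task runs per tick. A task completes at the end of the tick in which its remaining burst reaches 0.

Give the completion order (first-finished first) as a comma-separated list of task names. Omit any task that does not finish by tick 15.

t=0: ready={B} → run B
t=1: ready={B} → run B
t=2: ready={B,F} → run B
t=3: ready={B,F} → run B
t=4: ready={B,F} → run B
t=5: ready={B,F} → run B
t=6: ready={B,F} → run B
t=7: ready={F} → run F
t=8: ready={F} → run F
t=9: ready={F} → run F
t=10: ready={F} → run F
t=11: ready={F} → run F
t=12: ready={F} → run F
t=13: ready={F} → run F
t=14: (idle)
t=15: (idle)

completion order = B, F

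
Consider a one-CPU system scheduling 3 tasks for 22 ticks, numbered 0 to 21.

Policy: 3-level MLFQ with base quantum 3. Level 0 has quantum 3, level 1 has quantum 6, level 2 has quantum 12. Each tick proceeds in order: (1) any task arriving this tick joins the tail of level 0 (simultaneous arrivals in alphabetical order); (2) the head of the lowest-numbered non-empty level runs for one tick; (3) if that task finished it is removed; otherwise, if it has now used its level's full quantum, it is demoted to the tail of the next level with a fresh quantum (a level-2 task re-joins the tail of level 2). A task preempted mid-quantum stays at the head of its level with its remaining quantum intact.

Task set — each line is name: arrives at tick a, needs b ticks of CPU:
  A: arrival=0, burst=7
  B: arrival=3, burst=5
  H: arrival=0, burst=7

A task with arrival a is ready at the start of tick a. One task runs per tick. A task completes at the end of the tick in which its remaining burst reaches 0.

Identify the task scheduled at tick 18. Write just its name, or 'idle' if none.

running at tick 18 = B

t=0: L0/L1/L2 = AH/-/- → run A
t=1: L0/L1/L2 = AH/-/- → run A
t=2: L0/L1/L2 = AH/-/- → run A
t=3: L0/L1/L2 = HB/A/- → run H
t=4: L0/L1/L2 = HB/A/- → run H
t=5: L0/L1/L2 = HB/A/- → run H
t=6: L0/L1/L2 = B/AH/- → run B
t=7: L0/L1/L2 = B/AH/- → run B
t=8: L0/L1/L2 = B/AH/- → run B
t=9: L0/L1/L2 = -/AHB/- → run A
t=10: L0/L1/L2 = -/AHB/- → run A
t=11: L0/L1/L2 = -/AHB/- → run A
t=12: L0/L1/L2 = -/AHB/- → run A
t=13: L0/L1/L2 = -/HB/- → run H
t=14: L0/L1/L2 = -/HB/- → run H
t=15: L0/L1/L2 = -/HB/- → run H
t=16: L0/L1/L2 = -/HB/- → run H
t=17: L0/L1/L2 = -/B/- → run B
t=18: L0/L1/L2 = -/B/- → run B
t=19: (idle)
t=20: (idle)
t=21: (idle)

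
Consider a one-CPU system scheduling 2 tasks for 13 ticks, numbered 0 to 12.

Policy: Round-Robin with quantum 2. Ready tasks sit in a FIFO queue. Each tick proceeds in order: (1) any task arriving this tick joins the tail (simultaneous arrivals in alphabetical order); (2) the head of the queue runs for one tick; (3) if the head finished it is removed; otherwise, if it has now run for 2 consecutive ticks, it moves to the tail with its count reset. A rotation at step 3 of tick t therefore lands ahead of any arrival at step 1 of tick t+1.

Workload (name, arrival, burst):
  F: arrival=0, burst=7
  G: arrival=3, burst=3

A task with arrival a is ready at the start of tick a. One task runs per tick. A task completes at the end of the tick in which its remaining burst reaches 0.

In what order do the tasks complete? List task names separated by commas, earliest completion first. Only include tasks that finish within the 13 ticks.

completion order = G, F

t=0: queue=[F] q_used=0 → run F
t=1: queue=[F] q_used=1 → run F
t=2: queue=[F] q_used=0 → run F
t=3: queue=[F,G] q_used=1 → run F
t=4: queue=[G,F] q_used=0 → run G
t=5: queue=[G,F] q_used=1 → run G
t=6: queue=[F,G] q_used=0 → run F
t=7: queue=[F,G] q_used=1 → run F
t=8: queue=[G,F] q_used=0 → run G
t=9: queue=[F] q_used=0 → run F
t=10: (idle)
t=11: (idle)
t=12: (idle)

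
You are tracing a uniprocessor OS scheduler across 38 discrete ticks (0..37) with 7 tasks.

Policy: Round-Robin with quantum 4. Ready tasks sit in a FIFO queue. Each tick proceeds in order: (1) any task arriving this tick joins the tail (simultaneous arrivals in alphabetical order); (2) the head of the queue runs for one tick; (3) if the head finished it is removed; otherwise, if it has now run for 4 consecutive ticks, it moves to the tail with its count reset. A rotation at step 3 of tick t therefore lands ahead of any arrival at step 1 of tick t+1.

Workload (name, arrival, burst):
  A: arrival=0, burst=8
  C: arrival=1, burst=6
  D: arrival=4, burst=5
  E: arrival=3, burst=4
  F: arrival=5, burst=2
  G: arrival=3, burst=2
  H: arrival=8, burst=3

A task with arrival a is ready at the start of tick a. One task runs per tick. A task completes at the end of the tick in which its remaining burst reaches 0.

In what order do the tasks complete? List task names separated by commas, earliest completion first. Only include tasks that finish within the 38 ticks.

completion order = E, G, A, F, C, H, D

t=0: queue=[A] q_used=0 → run A
t=1: queue=[A,C] q_used=1 → run A
t=2: queue=[A,C] q_used=2 → run A
t=3: queue=[A,C,E,G] q_used=3 → run A
t=4: queue=[C,E,G,A,D] q_used=0 → run C
t=5: queue=[C,E,G,A,D,F] q_used=1 → run C
t=6: queue=[C,E,G,A,D,F] q_used=2 → run C
t=7: queue=[C,E,G,A,D,F] q_used=3 → run C
t=8: queue=[E,G,A,D,F,C,H] q_used=0 → run E
t=9: queue=[E,G,A,D,F,C,H] q_used=1 → run E
t=10: queue=[E,G,A,D,F,C,H] q_used=2 → run E
t=11: queue=[E,G,A,D,F,C,H] q_used=3 → run E
t=12: queue=[G,A,D,F,C,H] q_used=0 → run G
t=13: queue=[G,A,D,F,C,H] q_used=1 → run G
t=14: queue=[A,D,F,C,H] q_used=0 → run A
t=15: queue=[A,D,F,C,H] q_used=1 → run A
t=16: queue=[A,D,F,C,H] q_used=2 → run A
t=17: queue=[A,D,F,C,H] q_used=3 → run A
t=18: queue=[D,F,C,H] q_used=0 → run D
t=19: queue=[D,F,C,H] q_used=1 → run D
t=20: queue=[D,F,C,H] q_used=2 → run D
t=21: queue=[D,F,C,H] q_used=3 → run D
t=22: queue=[F,C,H,D] q_used=0 → run F
t=23: queue=[F,C,H,D] q_used=1 → run F
t=24: queue=[C,H,D] q_used=0 → run C
t=25: queue=[C,H,D] q_used=1 → run C
t=26: queue=[H,D] q_used=0 → run H
t=27: queue=[H,D] q_used=1 → run H
t=28: queue=[H,D] q_used=2 → run H
t=29: queue=[D] q_used=0 → run D
t=30: (idle)
t=31: (idle)
t=32: (idle)
t=33: (idle)
t=34: (idle)
t=35: (idle)
t=36: (idle)
t=37: (idle)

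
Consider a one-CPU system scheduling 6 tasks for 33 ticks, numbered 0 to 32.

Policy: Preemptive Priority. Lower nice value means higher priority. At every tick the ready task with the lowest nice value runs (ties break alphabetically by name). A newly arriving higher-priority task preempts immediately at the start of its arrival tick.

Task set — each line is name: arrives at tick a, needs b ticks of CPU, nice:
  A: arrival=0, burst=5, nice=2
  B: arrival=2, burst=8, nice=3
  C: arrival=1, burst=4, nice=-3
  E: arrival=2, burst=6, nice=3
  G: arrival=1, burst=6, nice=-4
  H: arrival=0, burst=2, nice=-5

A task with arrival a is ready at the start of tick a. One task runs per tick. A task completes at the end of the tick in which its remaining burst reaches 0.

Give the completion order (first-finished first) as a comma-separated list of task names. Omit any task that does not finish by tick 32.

completion order = H, G, C, A, B, E

t=0: ready={A,H} → run H
t=1: ready={A,C,G,H} → run H
t=2: ready={A,B,C,E,G} → run G
t=3: ready={A,B,C,E,G} → run G
t=4: ready={A,B,C,E,G} → run G
t=5: ready={A,B,C,E,G} → run G
t=6: ready={A,B,C,E,G} → run G
t=7: ready={A,B,C,E,G} → run G
t=8: ready={A,B,C,E} → run C
t=9: ready={A,B,C,E} → run C
t=10: ready={A,B,C,E} → run C
t=11: ready={A,B,C,E} → run C
t=12: ready={A,B,E} → run A
t=13: ready={A,B,E} → run A
t=14: ready={A,B,E} → run A
t=15: ready={A,B,E} → run A
t=16: ready={A,B,E} → run A
t=17: ready={B,E} → run B
t=18: ready={B,E} → run B
t=19: ready={B,E} → run B
t=20: ready={B,E} → run B
t=21: ready={B,E} → run B
t=22: ready={B,E} → run B
t=23: ready={B,E} → run B
t=24: ready={B,E} → run B
t=25: ready={E} → run E
t=26: ready={E} → run E
t=27: ready={E} → run E
t=28: ready={E} → run E
t=29: ready={E} → run E
t=30: ready={E} → run E
t=31: (idle)
t=32: (idle)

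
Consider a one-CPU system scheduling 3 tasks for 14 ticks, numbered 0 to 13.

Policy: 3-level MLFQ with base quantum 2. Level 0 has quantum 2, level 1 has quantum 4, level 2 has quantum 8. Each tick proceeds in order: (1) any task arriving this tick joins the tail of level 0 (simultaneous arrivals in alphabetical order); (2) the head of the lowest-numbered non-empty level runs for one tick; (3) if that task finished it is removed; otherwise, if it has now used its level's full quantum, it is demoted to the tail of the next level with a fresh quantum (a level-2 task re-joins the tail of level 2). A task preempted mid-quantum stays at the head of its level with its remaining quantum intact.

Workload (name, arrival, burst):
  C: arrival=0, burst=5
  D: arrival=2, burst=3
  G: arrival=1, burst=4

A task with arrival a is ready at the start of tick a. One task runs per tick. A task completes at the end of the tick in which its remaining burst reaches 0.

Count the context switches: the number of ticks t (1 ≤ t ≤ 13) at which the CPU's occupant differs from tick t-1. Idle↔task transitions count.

t=0: L0/L1/L2 = C/-/- → run C
t=1: L0/L1/L2 = CG/-/- → run C
t=2: L0/L1/L2 = GD/C/- → run G
t=3: L0/L1/L2 = GD/C/- → run G
t=4: L0/L1/L2 = D/CG/- → run D
t=5: L0/L1/L2 = D/CG/- → run D
t=6: L0/L1/L2 = -/CGD/- → run C
t=7: L0/L1/L2 = -/CGD/- → run C
t=8: L0/L1/L2 = -/CGD/- → run C
t=9: L0/L1/L2 = -/GD/- → run G
t=10: L0/L1/L2 = -/GD/- → run G
t=11: L0/L1/L2 = -/D/- → run D
t=12: (idle)
t=13: (idle)

context switches = 6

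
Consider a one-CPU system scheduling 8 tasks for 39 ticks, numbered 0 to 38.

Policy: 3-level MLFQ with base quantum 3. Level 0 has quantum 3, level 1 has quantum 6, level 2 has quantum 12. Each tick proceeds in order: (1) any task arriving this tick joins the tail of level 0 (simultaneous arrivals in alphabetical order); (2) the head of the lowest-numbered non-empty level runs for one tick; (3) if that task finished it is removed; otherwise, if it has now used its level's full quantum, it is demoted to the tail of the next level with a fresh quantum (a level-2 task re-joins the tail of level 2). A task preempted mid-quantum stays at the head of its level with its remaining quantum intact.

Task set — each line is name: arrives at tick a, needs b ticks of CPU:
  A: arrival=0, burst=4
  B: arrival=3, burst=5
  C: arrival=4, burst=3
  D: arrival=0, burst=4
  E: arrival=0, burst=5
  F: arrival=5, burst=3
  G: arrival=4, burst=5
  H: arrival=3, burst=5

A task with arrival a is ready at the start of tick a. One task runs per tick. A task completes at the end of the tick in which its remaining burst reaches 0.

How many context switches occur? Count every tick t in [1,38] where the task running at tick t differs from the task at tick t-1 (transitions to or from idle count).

context switches = 14

t=0: L0/L1/L2 = ADE/-/- → run A
t=1: L0/L1/L2 = ADE/-/- → run A
t=2: L0/L1/L2 = ADE/-/- → run A
t=3: L0/L1/L2 = DEBH/A/- → run D
t=4: L0/L1/L2 = DEBHCG/A/- → run D
t=5: L0/L1/L2 = DEBHCGF/A/- → run D
t=6: L0/L1/L2 = EBHCGF/AD/- → run E
t=7: L0/L1/L2 = EBHCGF/AD/- → run E
t=8: L0/L1/L2 = EBHCGF/AD/- → run E
t=9: L0/L1/L2 = BHCGF/ADE/- → run B
t=10: L0/L1/L2 = BHCGF/ADE/- → run B
t=11: L0/L1/L2 = BHCGF/ADE/- → run B
t=12: L0/L1/L2 = HCGF/ADEB/- → run H
t=13: L0/L1/L2 = HCGF/ADEB/- → run H
t=14: L0/L1/L2 = HCGF/ADEB/- → run H
t=15: L0/L1/L2 = CGF/ADEBH/- → run C
t=16: L0/L1/L2 = CGF/ADEBH/- → run C
t=17: L0/L1/L2 = CGF/ADEBH/- → run C
t=18: L0/L1/L2 = GF/ADEBH/- → run G
t=19: L0/L1/L2 = GF/ADEBH/- → run G
t=20: L0/L1/L2 = GF/ADEBH/- → run G
t=21: L0/L1/L2 = F/ADEBHG/- → run F
t=22: L0/L1/L2 = F/ADEBHG/- → run F
t=23: L0/L1/L2 = F/ADEBHG/- → run F
t=24: L0/L1/L2 = -/ADEBHG/- → run A
t=25: L0/L1/L2 = -/DEBHG/- → run D
t=26: L0/L1/L2 = -/EBHG/- → run E
t=27: L0/L1/L2 = -/EBHG/- → run E
t=28: L0/L1/L2 = -/BHG/- → run B
t=29: L0/L1/L2 = -/BHG/- → run B
t=30: L0/L1/L2 = -/HG/- → run H
t=31: L0/L1/L2 = -/HG/- → run H
t=32: L0/L1/L2 = -/G/- → run G
t=33: L0/L1/L2 = -/G/- → run G
t=34: (idle)
t=35: (idle)
t=36: (idle)
t=37: (idle)
t=38: (idle)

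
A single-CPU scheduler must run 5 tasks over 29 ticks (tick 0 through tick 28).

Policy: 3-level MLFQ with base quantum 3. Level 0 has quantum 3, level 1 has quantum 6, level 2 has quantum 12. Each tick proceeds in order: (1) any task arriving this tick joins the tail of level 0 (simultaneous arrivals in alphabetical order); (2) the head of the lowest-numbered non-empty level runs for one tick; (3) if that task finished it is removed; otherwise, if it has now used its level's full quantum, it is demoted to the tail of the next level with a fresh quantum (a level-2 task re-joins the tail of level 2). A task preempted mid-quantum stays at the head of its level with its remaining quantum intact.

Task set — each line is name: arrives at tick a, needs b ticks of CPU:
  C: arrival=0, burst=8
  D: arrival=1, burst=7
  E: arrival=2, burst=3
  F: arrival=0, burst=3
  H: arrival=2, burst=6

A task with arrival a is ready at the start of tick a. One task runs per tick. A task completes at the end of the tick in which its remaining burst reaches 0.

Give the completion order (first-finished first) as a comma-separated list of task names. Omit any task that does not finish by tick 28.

completion order = F, E, C, D, H

t=0: L0/L1/L2 = CF/-/- → run C
t=1: L0/L1/L2 = CFD/-/- → run C
t=2: L0/L1/L2 = CFDEH/-/- → run C
t=3: L0/L1/L2 = FDEH/C/- → run F
t=4: L0/L1/L2 = FDEH/C/- → run F
t=5: L0/L1/L2 = FDEH/C/- → run F
t=6: L0/L1/L2 = DEH/C/- → run D
t=7: L0/L1/L2 = DEH/C/- → run D
t=8: L0/L1/L2 = DEH/C/- → run D
t=9: L0/L1/L2 = EH/CD/- → run E
t=10: L0/L1/L2 = EH/CD/- → run E
t=11: L0/L1/L2 = EH/CD/- → run E
t=12: L0/L1/L2 = H/CD/- → run H
t=13: L0/L1/L2 = H/CD/- → run H
t=14: L0/L1/L2 = H/CD/- → run H
t=15: L0/L1/L2 = -/CDH/- → run C
t=16: L0/L1/L2 = -/CDH/- → run C
t=17: L0/L1/L2 = -/CDH/- → run C
t=18: L0/L1/L2 = -/CDH/- → run C
t=19: L0/L1/L2 = -/CDH/- → run C
t=20: L0/L1/L2 = -/DH/- → run D
t=21: L0/L1/L2 = -/DH/- → run D
t=22: L0/L1/L2 = -/DH/- → run D
t=23: L0/L1/L2 = -/DH/- → run D
t=24: L0/L1/L2 = -/H/- → run H
t=25: L0/L1/L2 = -/H/- → run H
t=26: L0/L1/L2 = -/H/- → run H
t=27: (idle)
t=28: (idle)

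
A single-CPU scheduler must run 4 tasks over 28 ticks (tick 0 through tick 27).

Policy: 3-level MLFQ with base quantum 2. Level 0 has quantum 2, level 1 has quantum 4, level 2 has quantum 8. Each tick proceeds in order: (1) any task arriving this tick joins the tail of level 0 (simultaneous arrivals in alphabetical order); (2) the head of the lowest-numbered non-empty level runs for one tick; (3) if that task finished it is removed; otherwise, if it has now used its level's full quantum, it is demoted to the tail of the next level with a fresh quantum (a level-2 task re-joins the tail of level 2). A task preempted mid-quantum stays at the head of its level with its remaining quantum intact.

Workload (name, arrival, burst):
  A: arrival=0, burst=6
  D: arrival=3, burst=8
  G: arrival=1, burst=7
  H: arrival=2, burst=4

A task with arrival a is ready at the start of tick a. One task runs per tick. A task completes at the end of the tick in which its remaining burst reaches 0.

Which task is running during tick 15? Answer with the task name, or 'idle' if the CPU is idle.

t=0: L0/L1/L2 = A/-/- → run A
t=1: L0/L1/L2 = AG/-/- → run A
t=2: L0/L1/L2 = GH/A/- → run G
t=3: L0/L1/L2 = GHD/A/- → run G
t=4: L0/L1/L2 = HD/AG/- → run H
t=5: L0/L1/L2 = HD/AG/- → run H
t=6: L0/L1/L2 = D/AGH/- → run D
t=7: L0/L1/L2 = D/AGH/- → run D
t=8: L0/L1/L2 = -/AGHD/- → run A
t=9: L0/L1/L2 = -/AGHD/- → run A
t=10: L0/L1/L2 = -/AGHD/- → run A
t=11: L0/L1/L2 = -/AGHD/- → run A
t=12: L0/L1/L2 = -/GHD/- → run G
t=13: L0/L1/L2 = -/GHD/- → run G
t=14: L0/L1/L2 = -/GHD/- → run G
t=15: L0/L1/L2 = -/GHD/- → run G
t=16: L0/L1/L2 = -/HD/G → run H
t=17: L0/L1/L2 = -/HD/G → run H
t=18: L0/L1/L2 = -/D/G → run D
t=19: L0/L1/L2 = -/D/G → run D
t=20: L0/L1/L2 = -/D/G → run D
t=21: L0/L1/L2 = -/D/G → run D
t=22: L0/L1/L2 = -/-/GD → run G
t=23: L0/L1/L2 = -/-/D → run D
t=24: L0/L1/L2 = -/-/D → run D
t=25: (idle)
t=26: (idle)
t=27: (idle)

running at tick 15 = G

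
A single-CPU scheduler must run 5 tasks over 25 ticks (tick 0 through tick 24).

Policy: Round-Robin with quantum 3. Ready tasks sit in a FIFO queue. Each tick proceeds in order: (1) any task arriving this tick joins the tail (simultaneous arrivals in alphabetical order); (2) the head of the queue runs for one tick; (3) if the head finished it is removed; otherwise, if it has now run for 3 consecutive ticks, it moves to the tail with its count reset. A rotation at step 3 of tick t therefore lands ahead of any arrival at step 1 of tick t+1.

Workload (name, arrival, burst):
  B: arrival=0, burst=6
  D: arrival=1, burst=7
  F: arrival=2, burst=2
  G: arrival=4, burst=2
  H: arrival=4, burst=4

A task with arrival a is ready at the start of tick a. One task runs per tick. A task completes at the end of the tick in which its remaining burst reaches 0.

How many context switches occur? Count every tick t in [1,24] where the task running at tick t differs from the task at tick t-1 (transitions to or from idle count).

context switches = 9

t=0: queue=[B] q_used=0 → run B
t=1: queue=[B,D] q_used=1 → run B
t=2: queue=[B,D,F] q_used=2 → run B
t=3: queue=[D,F,B] q_used=0 → run D
t=4: queue=[D,F,B,G,H] q_used=1 → run D
t=5: queue=[D,F,B,G,H] q_used=2 → run D
t=6: queue=[F,B,G,H,D] q_used=0 → run F
t=7: queue=[F,B,G,H,D] q_used=1 → run F
t=8: queue=[B,G,H,D] q_used=0 → run B
t=9: queue=[B,G,H,D] q_used=1 → run B
t=10: queue=[B,G,H,D] q_used=2 → run B
t=11: queue=[G,H,D] q_used=0 → run G
t=12: queue=[G,H,D] q_used=1 → run G
t=13: queue=[H,D] q_used=0 → run H
t=14: queue=[H,D] q_used=1 → run H
t=15: queue=[H,D] q_used=2 → run H
t=16: queue=[D,H] q_used=0 → run D
t=17: queue=[D,H] q_used=1 → run D
t=18: queue=[D,H] q_used=2 → run D
t=19: queue=[H,D] q_used=0 → run H
t=20: queue=[D] q_used=0 → run D
t=21: (idle)
t=22: (idle)
t=23: (idle)
t=24: (idle)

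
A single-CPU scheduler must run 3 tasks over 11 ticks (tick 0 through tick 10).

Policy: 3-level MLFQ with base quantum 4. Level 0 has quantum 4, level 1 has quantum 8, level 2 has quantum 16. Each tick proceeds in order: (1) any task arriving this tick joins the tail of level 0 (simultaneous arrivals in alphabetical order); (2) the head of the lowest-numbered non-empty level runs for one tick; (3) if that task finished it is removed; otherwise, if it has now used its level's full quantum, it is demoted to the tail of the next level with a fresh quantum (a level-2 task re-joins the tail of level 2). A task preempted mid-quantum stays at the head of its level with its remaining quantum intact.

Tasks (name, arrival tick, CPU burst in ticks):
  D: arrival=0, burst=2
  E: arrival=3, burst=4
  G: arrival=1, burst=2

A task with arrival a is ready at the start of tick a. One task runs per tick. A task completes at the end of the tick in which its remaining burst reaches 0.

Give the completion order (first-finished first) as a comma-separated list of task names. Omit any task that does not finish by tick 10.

t=0: L0/L1/L2 = D/-/- → run D
t=1: L0/L1/L2 = DG/-/- → run D
t=2: L0/L1/L2 = G/-/- → run G
t=3: L0/L1/L2 = GE/-/- → run G
t=4: L0/L1/L2 = E/-/- → run E
t=5: L0/L1/L2 = E/-/- → run E
t=6: L0/L1/L2 = E/-/- → run E
t=7: L0/L1/L2 = E/-/- → run E
t=8: (idle)
t=9: (idle)
t=10: (idle)

completion order = D, G, E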